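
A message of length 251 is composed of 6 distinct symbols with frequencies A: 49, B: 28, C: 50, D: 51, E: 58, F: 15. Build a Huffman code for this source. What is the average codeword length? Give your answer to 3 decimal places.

2.538 bits/symbol

Probabilities are the counts divided by 251.
Repeatedly combine the two least-probable nodes; the expected code length is the sum of the merged weights.
merge 15/251 + 28/251 → 43/251
merge 43/251 + 49/251 → 92/251
merge 50/251 + 51/251 → 101/251
merge 58/251 + 92/251 → 150/251
merge 101/251 + 150/251 → 1
L = 43/251 + 92/251 + 101/251 + 150/251 + 1 = 637/251 ≈ 2.538 bits/symbol.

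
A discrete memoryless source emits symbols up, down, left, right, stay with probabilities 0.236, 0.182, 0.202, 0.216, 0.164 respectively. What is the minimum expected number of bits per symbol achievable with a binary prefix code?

Repeatedly combine the two least-probable nodes; the expected code length is the sum of the merged weights.
merge 41/250 + 91/500 → 173/500
merge 101/500 + 27/125 → 209/500
merge 59/250 + 173/500 → 291/500
merge 209/500 + 291/500 → 1
L = 173/500 + 209/500 + 291/500 + 1 = 1173/500 = 2.346 bits/symbol.

2.346 bits/symbol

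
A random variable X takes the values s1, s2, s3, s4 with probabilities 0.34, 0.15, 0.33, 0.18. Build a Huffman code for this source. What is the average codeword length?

Repeatedly combine the two least-probable nodes; the expected code length is the sum of the merged weights.
merge 3/20 + 9/50 → 33/100
merge 33/100 + 33/100 → 33/50
merge 17/50 + 33/50 → 1
L = 33/100 + 33/50 + 1 = 199/100 = 1.99 bits/symbol.

1.99 bits/symbol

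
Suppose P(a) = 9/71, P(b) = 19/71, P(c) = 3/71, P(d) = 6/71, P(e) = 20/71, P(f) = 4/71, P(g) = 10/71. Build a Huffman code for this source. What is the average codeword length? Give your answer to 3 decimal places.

2.549 bits/symbol

Repeatedly combine the two least-probable nodes; the expected code length is the sum of the merged weights.
merge 3/71 + 4/71 → 7/71
merge 6/71 + 7/71 → 13/71
merge 9/71 + 10/71 → 19/71
merge 13/71 + 19/71 → 32/71
merge 19/71 + 20/71 → 39/71
merge 32/71 + 39/71 → 1
L = 7/71 + 13/71 + 19/71 + 32/71 + 39/71 + 1 = 181/71 ≈ 2.549 bits/symbol.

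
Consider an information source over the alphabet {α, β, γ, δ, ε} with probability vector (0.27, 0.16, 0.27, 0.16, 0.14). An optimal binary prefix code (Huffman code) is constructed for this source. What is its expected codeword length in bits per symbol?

Repeatedly combine the two least-probable nodes; the expected code length is the sum of the merged weights.
merge 7/50 + 4/25 → 3/10
merge 4/25 + 27/100 → 43/100
merge 27/100 + 3/10 → 57/100
merge 43/100 + 57/100 → 1
L = 3/10 + 43/100 + 57/100 + 1 = 23/10 = 2.3 bits/symbol.

2.3 bits/symbol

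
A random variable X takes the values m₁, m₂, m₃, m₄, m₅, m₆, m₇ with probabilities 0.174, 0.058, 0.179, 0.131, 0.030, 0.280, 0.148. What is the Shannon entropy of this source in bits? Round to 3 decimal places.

H = −Σ pᵢ log₂ pᵢ.
−0.174·log₂(0.174) = 0.4390
−0.058·log₂(0.058) = 0.2383
−0.179·log₂(0.179) = 0.4443
−0.131·log₂(0.131) = 0.3841
−0.030·log₂(0.030) = 0.1518
−0.280·log₂(0.280) = 0.5142
−0.148·log₂(0.148) = 0.4079
Sum ≈ 2.5796 → 2.580 bits.

2.580 bits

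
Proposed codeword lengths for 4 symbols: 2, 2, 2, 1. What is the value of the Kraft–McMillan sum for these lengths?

1.25

With common denominator 2^2 = 4: Σ 2^(−ℓᵢ) = 1/4 + 1/4 + 1/4 + 2/4 = 5/4 = 1.25.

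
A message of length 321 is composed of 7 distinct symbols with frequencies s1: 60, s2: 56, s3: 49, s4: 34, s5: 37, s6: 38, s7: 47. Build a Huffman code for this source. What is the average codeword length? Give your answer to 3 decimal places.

2.813 bits/symbol

Probabilities are the counts divided by 321.
Repeatedly combine the two least-probable nodes; the expected code length is the sum of the merged weights.
merge 34/321 + 37/321 → 71/321
merge 38/321 + 47/321 → 85/321
merge 49/321 + 56/321 → 35/107
merge 20/107 + 71/321 → 131/321
merge 85/321 + 35/107 → 190/321
merge 131/321 + 190/321 → 1
L = 71/321 + 85/321 + 35/107 + 131/321 + 190/321 + 1 = 301/107 ≈ 2.813 bits/symbol.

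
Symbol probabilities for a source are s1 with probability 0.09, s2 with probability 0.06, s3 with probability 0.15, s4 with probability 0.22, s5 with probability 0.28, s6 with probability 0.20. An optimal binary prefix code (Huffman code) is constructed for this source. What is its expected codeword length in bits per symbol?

2.45 bits/symbol

Repeatedly combine the two least-probable nodes; the expected code length is the sum of the merged weights.
merge 3/50 + 9/100 → 3/20
merge 3/20 + 3/20 → 3/10
merge 1/5 + 11/50 → 21/50
merge 7/25 + 3/10 → 29/50
merge 21/50 + 29/50 → 1
L = 3/20 + 3/10 + 21/50 + 29/50 + 1 = 49/20 = 2.45 bits/symbol.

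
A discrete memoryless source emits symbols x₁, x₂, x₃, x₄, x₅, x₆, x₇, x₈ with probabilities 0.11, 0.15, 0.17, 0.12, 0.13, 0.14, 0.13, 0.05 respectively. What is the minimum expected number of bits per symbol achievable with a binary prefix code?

Repeatedly combine the two least-probable nodes; the expected code length is the sum of the merged weights.
merge 1/20 + 11/100 → 4/25
merge 3/25 + 13/100 → 1/4
merge 13/100 + 7/50 → 27/100
merge 3/20 + 4/25 → 31/100
merge 17/100 + 1/4 → 21/50
merge 27/100 + 31/100 → 29/50
merge 21/50 + 29/50 → 1
L = 4/25 + 1/4 + 27/100 + 31/100 + 21/50 + 29/50 + 1 = 299/100 = 2.99 bits/symbol.

2.99 bits/symbol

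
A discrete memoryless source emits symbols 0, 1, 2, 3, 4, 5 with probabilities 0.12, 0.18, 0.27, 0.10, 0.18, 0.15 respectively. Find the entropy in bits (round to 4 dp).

2.5104 bits

H = −Σ pᵢ log₂ pᵢ.
−0.12·log₂(0.12) = 0.3671
−0.18·log₂(0.18) = 0.4453
−0.27·log₂(0.27) = 0.5100
−0.10·log₂(0.10) = 0.3322
−0.18·log₂(0.18) = 0.4453
−0.15·log₂(0.15) = 0.4105
Sum ≈ 2.5104 → 2.5104 bits.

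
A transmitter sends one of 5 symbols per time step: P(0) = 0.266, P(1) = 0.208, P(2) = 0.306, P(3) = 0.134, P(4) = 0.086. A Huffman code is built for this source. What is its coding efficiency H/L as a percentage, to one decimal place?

98.9%

Entropy H = −Σ p log₂ p ≈ 2.1951 bits.
Huffman merges: 43/500+67/500→11/50; 26/125+11/50→107/250; 133/500+153/500→143/250; 107/250+143/250→1. L = 111/50 ≈ 2.2200.
Efficiency = H/L = 2.1951/2.2200 = 98.9%.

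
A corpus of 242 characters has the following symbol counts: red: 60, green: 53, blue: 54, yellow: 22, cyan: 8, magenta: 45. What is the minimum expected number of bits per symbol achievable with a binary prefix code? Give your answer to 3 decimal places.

Probabilities are the counts divided by 242.
Repeatedly combine the two least-probable nodes; the expected code length is the sum of the merged weights.
merge 4/121 + 1/11 → 15/121
merge 15/121 + 45/242 → 75/242
merge 53/242 + 27/121 → 107/242
merge 30/121 + 75/242 → 135/242
merge 107/242 + 135/242 → 1
L = 15/121 + 75/242 + 107/242 + 135/242 + 1 = 589/242 ≈ 2.434 bits/symbol.

2.434 bits/symbol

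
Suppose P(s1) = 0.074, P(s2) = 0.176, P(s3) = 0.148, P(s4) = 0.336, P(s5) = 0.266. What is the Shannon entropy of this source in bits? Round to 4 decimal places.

2.1639 bits

H = −Σ pᵢ log₂ pᵢ.
−0.074·log₂(0.074) = 0.2780
−0.176·log₂(0.176) = 0.4411
−0.148·log₂(0.148) = 0.4079
−0.336·log₂(0.336) = 0.5287
−0.266·log₂(0.266) = 0.5082
Sum ≈ 2.1639 → 2.1639 bits.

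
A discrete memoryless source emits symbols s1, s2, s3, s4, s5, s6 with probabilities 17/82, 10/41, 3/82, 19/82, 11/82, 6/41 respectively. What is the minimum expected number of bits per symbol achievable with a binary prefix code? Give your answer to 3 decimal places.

2.488 bits/symbol

Repeatedly combine the two least-probable nodes; the expected code length is the sum of the merged weights.
merge 3/82 + 11/82 → 7/41
merge 6/41 + 7/41 → 13/41
merge 17/82 + 19/82 → 18/41
merge 10/41 + 13/41 → 23/41
merge 18/41 + 23/41 → 1
L = 7/41 + 13/41 + 18/41 + 23/41 + 1 = 102/41 ≈ 2.488 bits/symbol.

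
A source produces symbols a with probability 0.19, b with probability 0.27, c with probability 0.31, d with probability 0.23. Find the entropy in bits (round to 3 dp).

1.977 bits

H = −Σ pᵢ log₂ pᵢ.
−0.19·log₂(0.19) = 0.4552
−0.27·log₂(0.27) = 0.5100
−0.31·log₂(0.31) = 0.5238
−0.23·log₂(0.23) = 0.4877
Sum ≈ 1.9767 → 1.977 bits.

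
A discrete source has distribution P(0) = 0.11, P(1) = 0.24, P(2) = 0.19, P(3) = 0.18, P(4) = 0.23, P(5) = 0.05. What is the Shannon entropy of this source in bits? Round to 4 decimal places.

2.4487 bits

H = −Σ pᵢ log₂ pᵢ.
−0.11·log₂(0.11) = 0.3503
−0.24·log₂(0.24) = 0.4941
−0.19·log₂(0.19) = 0.4552
−0.18·log₂(0.18) = 0.4453
−0.23·log₂(0.23) = 0.4877
−0.05·log₂(0.05) = 0.2161
Sum ≈ 2.4487 → 2.4487 bits.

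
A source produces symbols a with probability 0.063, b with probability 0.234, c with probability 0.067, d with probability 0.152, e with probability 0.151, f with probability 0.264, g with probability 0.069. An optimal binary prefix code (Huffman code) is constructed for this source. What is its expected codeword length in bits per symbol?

2.632 bits/symbol

Repeatedly combine the two least-probable nodes; the expected code length is the sum of the merged weights.
merge 63/1000 + 67/1000 → 13/100
merge 69/1000 + 13/100 → 199/1000
merge 151/1000 + 19/125 → 303/1000
merge 199/1000 + 117/500 → 433/1000
merge 33/125 + 303/1000 → 567/1000
merge 433/1000 + 567/1000 → 1
L = 13/100 + 199/1000 + 303/1000 + 433/1000 + 567/1000 + 1 = 329/125 = 2.632 bits/symbol.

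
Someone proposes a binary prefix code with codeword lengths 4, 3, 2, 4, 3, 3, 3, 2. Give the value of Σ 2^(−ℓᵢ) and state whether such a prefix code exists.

With common denominator 2^4 = 16: Σ 2^(−ℓᵢ) = 1/16 + 2/16 + 4/16 + 1/16 + 2/16 + 2/16 + 2/16 + 4/16 = 18/16 = 1.125.
Kraft's inequality requires Σ ≤ 1; here Σ = 1.125 > 1, so no such prefix code exists.

1.125; no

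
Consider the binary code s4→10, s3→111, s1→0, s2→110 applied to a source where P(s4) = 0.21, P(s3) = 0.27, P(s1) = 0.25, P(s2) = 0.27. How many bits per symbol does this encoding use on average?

L̄ = Σ pᵢ·ℓᵢ = 0.21·2 + 0.27·3 + 0.25·1 + 0.27·3 = 2.29 bits/symbol.

2.29 bits/symbol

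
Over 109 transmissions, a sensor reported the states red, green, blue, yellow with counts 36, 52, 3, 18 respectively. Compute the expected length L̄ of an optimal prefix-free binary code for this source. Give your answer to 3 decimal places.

Probabilities are the counts divided by 109.
Repeatedly combine the two least-probable nodes; the expected code length is the sum of the merged weights.
merge 3/109 + 18/109 → 21/109
merge 21/109 + 36/109 → 57/109
merge 52/109 + 57/109 → 1
L = 21/109 + 57/109 + 1 = 187/109 ≈ 1.716 bits/symbol.

1.716 bits/symbol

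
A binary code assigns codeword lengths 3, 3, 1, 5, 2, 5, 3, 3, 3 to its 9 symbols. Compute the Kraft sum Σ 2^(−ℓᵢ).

1.4375

With common denominator 2^5 = 32: Σ 2^(−ℓᵢ) = 4/32 + 4/32 + 16/32 + 1/32 + 8/32 + 1/32 + 4/32 + 4/32 + 4/32 = 46/32 = 1.4375.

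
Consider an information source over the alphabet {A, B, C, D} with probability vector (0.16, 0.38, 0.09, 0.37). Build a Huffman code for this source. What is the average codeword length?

1.87 bits/symbol

Repeatedly combine the two least-probable nodes; the expected code length is the sum of the merged weights.
merge 9/100 + 4/25 → 1/4
merge 1/4 + 37/100 → 31/50
merge 19/50 + 31/50 → 1
L = 1/4 + 31/50 + 1 = 187/100 = 1.87 bits/symbol.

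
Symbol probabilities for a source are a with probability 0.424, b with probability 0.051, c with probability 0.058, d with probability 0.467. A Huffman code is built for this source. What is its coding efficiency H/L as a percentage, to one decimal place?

91.1%

Entropy H = −Σ p log₂ p ≈ 1.4951 bits.
Huffman merges: 51/1000+29/500→109/1000; 109/1000+53/125→533/1000; 467/1000+533/1000→1. L = 821/500 ≈ 1.6420.
Efficiency = H/L = 1.4951/1.6420 = 91.1%.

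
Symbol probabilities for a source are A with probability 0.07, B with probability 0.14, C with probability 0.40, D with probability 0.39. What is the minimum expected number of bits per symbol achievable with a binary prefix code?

1.81 bits/symbol

Repeatedly combine the two least-probable nodes; the expected code length is the sum of the merged weights.
merge 7/100 + 7/50 → 21/100
merge 21/100 + 39/100 → 3/5
merge 2/5 + 3/5 → 1
L = 21/100 + 3/5 + 1 = 181/100 = 1.81 bits/symbol.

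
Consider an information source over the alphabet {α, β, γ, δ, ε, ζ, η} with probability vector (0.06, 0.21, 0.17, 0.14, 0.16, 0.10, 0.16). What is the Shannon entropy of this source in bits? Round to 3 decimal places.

H = −Σ pᵢ log₂ pᵢ.
−0.06·log₂(0.06) = 0.2435
−0.21·log₂(0.21) = 0.4728
−0.17·log₂(0.17) = 0.4346
−0.14·log₂(0.14) = 0.3971
−0.16·log₂(0.16) = 0.4230
−0.10·log₂(0.10) = 0.3322
−0.16·log₂(0.16) = 0.4230
Sum ≈ 2.7263 → 2.726 bits.

2.726 bits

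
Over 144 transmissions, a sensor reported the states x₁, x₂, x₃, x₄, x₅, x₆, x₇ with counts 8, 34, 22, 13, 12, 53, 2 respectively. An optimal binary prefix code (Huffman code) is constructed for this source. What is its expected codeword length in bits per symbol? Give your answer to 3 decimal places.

Probabilities are the counts divided by 144.
Repeatedly combine the two least-probable nodes; the expected code length is the sum of the merged weights.
merge 1/72 + 1/18 → 5/72
merge 5/72 + 1/12 → 11/72
merge 13/144 + 11/72 → 35/144
merge 11/72 + 17/72 → 7/18
merge 35/144 + 53/144 → 11/18
merge 7/18 + 11/18 → 1
L = 5/72 + 11/72 + 35/144 + 7/18 + 11/18 + 1 = 355/144 ≈ 2.465 bits/symbol.

2.465 bits/symbol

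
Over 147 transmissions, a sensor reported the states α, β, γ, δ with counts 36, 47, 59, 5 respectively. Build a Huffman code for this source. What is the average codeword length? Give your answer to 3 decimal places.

Probabilities are the counts divided by 147.
Repeatedly combine the two least-probable nodes; the expected code length is the sum of the merged weights.
merge 5/147 + 12/49 → 41/147
merge 41/147 + 47/147 → 88/147
merge 59/147 + 88/147 → 1
L = 41/147 + 88/147 + 1 = 92/49 ≈ 1.878 bits/symbol.

1.878 bits/symbol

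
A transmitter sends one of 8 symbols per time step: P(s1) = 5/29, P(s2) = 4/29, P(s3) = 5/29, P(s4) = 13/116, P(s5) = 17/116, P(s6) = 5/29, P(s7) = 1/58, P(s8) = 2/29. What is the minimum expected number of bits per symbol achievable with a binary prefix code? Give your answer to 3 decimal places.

Repeatedly combine the two least-probable nodes; the expected code length is the sum of the merged weights.
merge 1/58 + 2/29 → 5/58
merge 5/58 + 13/116 → 23/116
merge 4/29 + 17/116 → 33/116
merge 5/29 + 5/29 → 10/29
merge 5/29 + 23/116 → 43/116
merge 33/116 + 10/29 → 73/116
merge 43/116 + 73/116 → 1
L = 5/58 + 23/116 + 33/116 + 10/29 + 43/116 + 73/116 + 1 = 169/58 ≈ 2.914 bits/symbol.

2.914 bits/symbol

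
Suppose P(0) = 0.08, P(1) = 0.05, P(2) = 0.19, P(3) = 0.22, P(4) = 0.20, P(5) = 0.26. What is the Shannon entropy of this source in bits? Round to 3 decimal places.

H = −Σ pᵢ log₂ pᵢ.
−0.08·log₂(0.08) = 0.2915
−0.05·log₂(0.05) = 0.2161
−0.19·log₂(0.19) = 0.4552
−0.22·log₂(0.22) = 0.4806
−0.20·log₂(0.20) = 0.4644
−0.26·log₂(0.26) = 0.5053
Sum ≈ 2.4131 → 2.413 bits.

2.413 bits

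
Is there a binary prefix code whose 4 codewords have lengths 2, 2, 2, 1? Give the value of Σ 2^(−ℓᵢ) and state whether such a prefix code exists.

1.25; no

With common denominator 2^2 = 4: Σ 2^(−ℓᵢ) = 1/4 + 1/4 + 1/4 + 2/4 = 5/4 = 1.25.
Kraft's inequality requires Σ ≤ 1; here Σ = 1.25 > 1, so no such prefix code exists.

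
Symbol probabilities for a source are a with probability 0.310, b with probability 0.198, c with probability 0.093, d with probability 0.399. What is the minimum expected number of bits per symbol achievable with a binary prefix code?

1.892 bits/symbol

Repeatedly combine the two least-probable nodes; the expected code length is the sum of the merged weights.
merge 93/1000 + 99/500 → 291/1000
merge 291/1000 + 31/100 → 601/1000
merge 399/1000 + 601/1000 → 1
L = 291/1000 + 601/1000 + 1 = 473/250 = 1.892 bits/symbol.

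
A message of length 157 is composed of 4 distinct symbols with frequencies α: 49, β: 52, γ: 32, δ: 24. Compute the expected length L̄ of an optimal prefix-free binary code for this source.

Probabilities are the counts divided by 157.
Repeatedly combine the two least-probable nodes; the expected code length is the sum of the merged weights.
merge 24/157 + 32/157 → 56/157
merge 49/157 + 52/157 → 101/157
merge 56/157 + 101/157 → 1
L = 56/157 + 101/157 + 1 = 2 bits/symbol.

2 bits/symbol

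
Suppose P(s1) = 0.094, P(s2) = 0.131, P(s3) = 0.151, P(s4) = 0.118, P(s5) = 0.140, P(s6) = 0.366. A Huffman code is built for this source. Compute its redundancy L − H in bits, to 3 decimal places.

Entropy H = −Σ p log₂ p ≈ 2.4083 bits.
Huffman merges: 47/500+59/500→53/250; 131/1000+7/50→271/1000; 151/1000+53/250→363/1000; 271/1000+363/1000→317/500; 183/500+317/500→1. L = 62/25 ≈ 2.4800.
L − H = 2.4800 − 2.4083 = 0.072 bits.

0.072 bits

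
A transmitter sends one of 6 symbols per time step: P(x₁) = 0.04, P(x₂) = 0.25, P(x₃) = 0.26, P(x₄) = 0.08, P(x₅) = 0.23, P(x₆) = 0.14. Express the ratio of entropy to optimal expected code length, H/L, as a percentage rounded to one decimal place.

Entropy H = −Σ p log₂ p ≈ 2.3673 bits.
Huffman merges: 1/25+2/25→3/25; 3/25+7/50→13/50; 23/100+1/4→12/25; 13/50+13/50→13/25; 12/25+13/25→1. L = 119/50 ≈ 2.3800.
Efficiency = H/L = 2.3673/2.3800 = 99.5%.

99.5%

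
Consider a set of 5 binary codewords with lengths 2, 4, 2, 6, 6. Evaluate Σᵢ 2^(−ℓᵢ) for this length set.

0.59375

With common denominator 2^6 = 64: Σ 2^(−ℓᵢ) = 16/64 + 4/64 + 16/64 + 1/64 + 1/64 = 38/64 = 0.59375.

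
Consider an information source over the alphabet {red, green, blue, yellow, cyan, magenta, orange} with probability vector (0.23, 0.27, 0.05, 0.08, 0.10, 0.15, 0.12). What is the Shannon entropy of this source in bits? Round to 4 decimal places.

H = −Σ pᵢ log₂ pᵢ.
−0.23·log₂(0.23) = 0.4877
−0.27·log₂(0.27) = 0.5100
−0.05·log₂(0.05) = 0.2161
−0.08·log₂(0.08) = 0.2915
−0.10·log₂(0.10) = 0.3322
−0.15·log₂(0.15) = 0.4105
−0.12·log₂(0.12) = 0.3671
Sum ≈ 2.6151 → 2.6151 bits.

2.6151 bits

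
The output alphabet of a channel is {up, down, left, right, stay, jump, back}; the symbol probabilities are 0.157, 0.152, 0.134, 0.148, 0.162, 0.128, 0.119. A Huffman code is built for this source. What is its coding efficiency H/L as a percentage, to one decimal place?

Entropy H = −Σ p log₂ p ≈ 2.7994 bits.
Huffman merges: 119/1000+16/125→247/1000; 67/500+37/250→141/500; 19/125+157/1000→309/1000; 81/500+247/1000→409/1000; 141/500+309/1000→591/1000; 409/1000+591/1000→1. L = 1419/500 ≈ 2.8380.
Efficiency = H/L = 2.7994/2.8380 = 98.6%.

98.6%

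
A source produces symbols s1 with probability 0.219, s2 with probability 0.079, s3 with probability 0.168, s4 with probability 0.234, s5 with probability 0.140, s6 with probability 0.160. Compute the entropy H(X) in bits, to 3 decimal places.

H = −Σ pᵢ log₂ pᵢ.
−0.219·log₂(0.219) = 0.4798
−0.079·log₂(0.079) = 0.2893
−0.168·log₂(0.168) = 0.4323
−0.234·log₂(0.234) = 0.4903
−0.140·log₂(0.140) = 0.3971
−0.160·log₂(0.160) = 0.4230
Sum ≈ 2.5119 → 2.512 bits.

2.512 bits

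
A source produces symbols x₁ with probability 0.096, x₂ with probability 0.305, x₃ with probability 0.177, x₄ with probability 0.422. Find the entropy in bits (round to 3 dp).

H = −Σ pᵢ log₂ pᵢ.
−0.096·log₂(0.096) = 0.3246
−0.305·log₂(0.305) = 0.5225
−0.177·log₂(0.177) = 0.4422
−0.422·log₂(0.422) = 0.5253
Sum ≈ 1.8145 → 1.814 bits.

1.814 bits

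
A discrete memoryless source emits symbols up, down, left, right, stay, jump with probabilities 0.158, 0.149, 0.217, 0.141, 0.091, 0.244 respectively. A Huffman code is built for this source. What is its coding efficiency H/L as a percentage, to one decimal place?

99.2%

Entropy H = −Σ p log₂ p ≈ 2.5179 bits.
Huffman merges: 91/1000+141/1000→29/125; 149/1000+79/500→307/1000; 217/1000+29/125→449/1000; 61/250+307/1000→551/1000; 449/1000+551/1000→1. L = 2539/1000 ≈ 2.5390.
Efficiency = H/L = 2.5179/2.5390 = 99.2%.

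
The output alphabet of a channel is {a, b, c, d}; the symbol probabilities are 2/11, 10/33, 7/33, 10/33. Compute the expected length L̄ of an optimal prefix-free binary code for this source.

2 bits/symbol

Repeatedly combine the two least-probable nodes; the expected code length is the sum of the merged weights.
merge 2/11 + 7/33 → 13/33
merge 10/33 + 10/33 → 20/33
merge 13/33 + 20/33 → 1
L = 13/33 + 20/33 + 1 = 2 bits/symbol.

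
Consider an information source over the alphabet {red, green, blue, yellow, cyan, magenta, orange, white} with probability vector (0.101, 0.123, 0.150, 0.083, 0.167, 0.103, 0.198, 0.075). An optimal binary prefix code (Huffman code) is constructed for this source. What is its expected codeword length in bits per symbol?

Repeatedly combine the two least-probable nodes; the expected code length is the sum of the merged weights.
merge 3/40 + 83/1000 → 79/500
merge 101/1000 + 103/1000 → 51/250
merge 123/1000 + 3/20 → 273/1000
merge 79/500 + 167/1000 → 13/40
merge 99/500 + 51/250 → 201/500
merge 273/1000 + 13/40 → 299/500
merge 201/500 + 299/500 → 1
L = 79/500 + 51/250 + 273/1000 + 13/40 + 201/500 + 299/500 + 1 = 74/25 = 2.96 bits/symbol.

2.96 bits/symbol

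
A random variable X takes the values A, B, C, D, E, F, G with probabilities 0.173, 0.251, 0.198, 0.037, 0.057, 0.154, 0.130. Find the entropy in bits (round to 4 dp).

2.6109 bits

H = −Σ pᵢ log₂ pᵢ.
−0.173·log₂(0.173) = 0.4379
−0.251·log₂(0.251) = 0.5006
−0.198·log₂(0.198) = 0.4626
−0.037·log₂(0.037) = 0.1760
−0.057·log₂(0.057) = 0.2356
−0.154·log₂(0.154) = 0.4156
−0.130·log₂(0.130) = 0.3826
Sum ≈ 2.6109 → 2.6109 bits.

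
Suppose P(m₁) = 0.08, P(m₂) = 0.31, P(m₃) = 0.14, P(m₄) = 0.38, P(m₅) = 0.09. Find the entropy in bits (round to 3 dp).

H = −Σ pᵢ log₂ pᵢ.
−0.08·log₂(0.08) = 0.2915
−0.31·log₂(0.31) = 0.5238
−0.14·log₂(0.14) = 0.3971
−0.38·log₂(0.38) = 0.5305
−0.09·log₂(0.09) = 0.3127
Sum ≈ 2.0555 → 2.056 bits.

2.056 bits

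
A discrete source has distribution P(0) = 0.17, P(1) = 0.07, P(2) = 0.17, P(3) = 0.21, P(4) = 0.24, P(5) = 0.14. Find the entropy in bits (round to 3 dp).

H = −Σ pᵢ log₂ pᵢ.
−0.17·log₂(0.17) = 0.4346
−0.07·log₂(0.07) = 0.2686
−0.17·log₂(0.17) = 0.4346
−0.21·log₂(0.21) = 0.4728
−0.24·log₂(0.24) = 0.4941
−0.14·log₂(0.14) = 0.3971
Sum ≈ 2.5018 → 2.502 bits.

2.502 bits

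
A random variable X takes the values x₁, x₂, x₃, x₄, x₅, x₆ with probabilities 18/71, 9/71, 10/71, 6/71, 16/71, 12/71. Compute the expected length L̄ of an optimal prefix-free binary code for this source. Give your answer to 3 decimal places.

Repeatedly combine the two least-probable nodes; the expected code length is the sum of the merged weights.
merge 6/71 + 9/71 → 15/71
merge 10/71 + 12/71 → 22/71
merge 15/71 + 16/71 → 31/71
merge 18/71 + 22/71 → 40/71
merge 31/71 + 40/71 → 1
L = 15/71 + 22/71 + 31/71 + 40/71 + 1 = 179/71 ≈ 2.521 bits/symbol.

2.521 bits/symbol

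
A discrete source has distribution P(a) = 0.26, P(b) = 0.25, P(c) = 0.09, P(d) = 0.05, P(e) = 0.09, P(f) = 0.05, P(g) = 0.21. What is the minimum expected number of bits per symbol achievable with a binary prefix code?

2.56 bits/symbol

Repeatedly combine the two least-probable nodes; the expected code length is the sum of the merged weights.
merge 1/20 + 1/20 → 1/10
merge 9/100 + 9/100 → 9/50
merge 1/10 + 9/50 → 7/25
merge 21/100 + 1/4 → 23/50
merge 13/50 + 7/25 → 27/50
merge 23/50 + 27/50 → 1
L = 1/10 + 9/50 + 7/25 + 23/50 + 27/50 + 1 = 64/25 = 2.56 bits/symbol.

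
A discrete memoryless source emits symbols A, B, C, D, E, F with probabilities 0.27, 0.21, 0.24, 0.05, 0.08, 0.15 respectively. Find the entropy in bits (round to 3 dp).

2.395 bits

H = −Σ pᵢ log₂ pᵢ.
−0.27·log₂(0.27) = 0.5100
−0.21·log₂(0.21) = 0.4728
−0.24·log₂(0.24) = 0.4941
−0.05·log₂(0.05) = 0.2161
−0.08·log₂(0.08) = 0.2915
−0.15·log₂(0.15) = 0.4105
Sum ≈ 2.3951 → 2.395 bits.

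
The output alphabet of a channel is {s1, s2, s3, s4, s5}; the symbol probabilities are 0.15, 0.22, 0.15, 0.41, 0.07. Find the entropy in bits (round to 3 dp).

2.098 bits

H = −Σ pᵢ log₂ pᵢ.
−0.15·log₂(0.15) = 0.4105
−0.22·log₂(0.22) = 0.4806
−0.15·log₂(0.15) = 0.4105
−0.41·log₂(0.41) = 0.5274
−0.07·log₂(0.07) = 0.2686
Sum ≈ 2.0976 → 2.098 bits.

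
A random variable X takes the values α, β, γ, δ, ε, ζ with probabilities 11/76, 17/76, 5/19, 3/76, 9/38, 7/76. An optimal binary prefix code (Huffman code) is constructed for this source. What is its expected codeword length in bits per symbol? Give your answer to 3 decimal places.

Repeatedly combine the two least-probable nodes; the expected code length is the sum of the merged weights.
merge 3/76 + 7/76 → 5/38
merge 5/38 + 11/76 → 21/76
merge 17/76 + 9/38 → 35/76
merge 5/19 + 21/76 → 41/76
merge 35/76 + 41/76 → 1
L = 5/38 + 21/76 + 35/76 + 41/76 + 1 = 183/76 ≈ 2.408 bits/symbol.

2.408 bits/symbol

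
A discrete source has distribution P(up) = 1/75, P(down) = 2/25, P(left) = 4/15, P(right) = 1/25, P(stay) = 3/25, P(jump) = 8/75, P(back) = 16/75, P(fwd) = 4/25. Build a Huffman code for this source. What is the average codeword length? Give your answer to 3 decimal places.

2.707 bits/symbol

Repeatedly combine the two least-probable nodes; the expected code length is the sum of the merged weights.
merge 1/75 + 1/25 → 4/75
merge 4/75 + 2/25 → 2/15
merge 8/75 + 3/25 → 17/75
merge 2/15 + 4/25 → 22/75
merge 16/75 + 17/75 → 11/25
merge 4/15 + 22/75 → 14/25
merge 11/25 + 14/25 → 1
L = 4/75 + 2/15 + 17/75 + 22/75 + 11/25 + 14/25 + 1 = 203/75 ≈ 2.707 bits/symbol.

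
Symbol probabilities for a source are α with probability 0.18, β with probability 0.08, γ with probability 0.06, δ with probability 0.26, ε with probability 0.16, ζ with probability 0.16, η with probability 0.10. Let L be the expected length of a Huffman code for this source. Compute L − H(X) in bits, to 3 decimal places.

0.036 bits

Entropy H = −Σ p log₂ p ≈ 2.6639 bits.
Huffman merges: 3/50+2/25→7/50; 1/10+7/50→6/25; 4/25+4/25→8/25; 9/50+6/25→21/50; 13/50+8/25→29/50; 21/50+29/50→1. L = 27/10 ≈ 2.7000.
L − H = 2.7000 − 2.6639 = 0.036 bits.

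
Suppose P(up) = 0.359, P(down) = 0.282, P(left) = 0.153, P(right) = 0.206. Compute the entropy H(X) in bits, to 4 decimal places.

H = −Σ pᵢ log₂ pᵢ.
−0.359·log₂(0.359) = 0.5306
−0.282·log₂(0.282) = 0.5150
−0.153·log₂(0.153) = 0.4144
−0.206·log₂(0.206) = 0.4695
Sum ≈ 1.9295 → 1.9295 bits.

1.9295 bits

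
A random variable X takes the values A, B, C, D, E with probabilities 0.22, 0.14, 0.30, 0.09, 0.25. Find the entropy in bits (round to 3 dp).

H = −Σ pᵢ log₂ pᵢ.
−0.22·log₂(0.22) = 0.4806
−0.14·log₂(0.14) = 0.3971
−0.30·log₂(0.30) = 0.5211
−0.09·log₂(0.09) = 0.3127
−0.25·log₂(0.25) = 0.5000
Sum ≈ 2.2114 → 2.211 bits.

2.211 bits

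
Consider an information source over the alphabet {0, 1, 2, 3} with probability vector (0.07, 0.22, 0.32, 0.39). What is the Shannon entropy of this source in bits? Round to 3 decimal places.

1.805 bits

H = −Σ pᵢ log₂ pᵢ.
−0.07·log₂(0.07) = 0.2686
−0.22·log₂(0.22) = 0.4806
−0.32·log₂(0.32) = 0.5260
−0.39·log₂(0.39) = 0.5298
Sum ≈ 1.8050 → 1.805 bits.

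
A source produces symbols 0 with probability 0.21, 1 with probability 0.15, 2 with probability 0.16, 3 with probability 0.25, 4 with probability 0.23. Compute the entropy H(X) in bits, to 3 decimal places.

2.294 bits

H = −Σ pᵢ log₂ pᵢ.
−0.21·log₂(0.21) = 0.4728
−0.15·log₂(0.15) = 0.4105
−0.16·log₂(0.16) = 0.4230
−0.25·log₂(0.25) = 0.5000
−0.23·log₂(0.23) = 0.4877
Sum ≈ 2.2941 → 2.294 bits.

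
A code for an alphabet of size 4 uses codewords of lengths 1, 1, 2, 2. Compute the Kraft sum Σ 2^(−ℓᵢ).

1.5

With common denominator 2^2 = 4: Σ 2^(−ℓᵢ) = 2/4 + 2/4 + 1/4 + 1/4 = 6/4 = 1.5.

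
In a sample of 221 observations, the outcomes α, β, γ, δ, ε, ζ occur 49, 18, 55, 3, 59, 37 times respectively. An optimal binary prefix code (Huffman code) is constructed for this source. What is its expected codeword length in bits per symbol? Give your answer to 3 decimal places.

2.357 bits/symbol

Probabilities are the counts divided by 221.
Repeatedly combine the two least-probable nodes; the expected code length is the sum of the merged weights.
merge 3/221 + 18/221 → 21/221
merge 21/221 + 37/221 → 58/221
merge 49/221 + 55/221 → 8/17
merge 58/221 + 59/221 → 9/17
merge 8/17 + 9/17 → 1
L = 21/221 + 58/221 + 8/17 + 9/17 + 1 = 521/221 ≈ 2.357 bits/symbol.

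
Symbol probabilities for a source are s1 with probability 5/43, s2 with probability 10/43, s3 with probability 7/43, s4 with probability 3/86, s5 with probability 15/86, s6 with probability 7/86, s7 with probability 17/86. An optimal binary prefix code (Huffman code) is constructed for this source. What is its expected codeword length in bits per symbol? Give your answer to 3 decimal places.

Repeatedly combine the two least-probable nodes; the expected code length is the sum of the merged weights.
merge 3/86 + 7/86 → 5/43
merge 5/43 + 5/43 → 10/43
merge 7/43 + 15/86 → 29/86
merge 17/86 + 10/43 → 37/86
merge 10/43 + 29/86 → 49/86
merge 37/86 + 49/86 → 1
L = 5/43 + 10/43 + 29/86 + 37/86 + 49/86 + 1 = 231/86 ≈ 2.686 bits/symbol.

2.686 bits/symbol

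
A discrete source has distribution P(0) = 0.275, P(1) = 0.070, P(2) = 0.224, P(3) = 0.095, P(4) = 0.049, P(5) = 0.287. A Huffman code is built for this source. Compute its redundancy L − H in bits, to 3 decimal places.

0.016 bits

Entropy H = −Σ p log₂ p ≈ 2.3169 bits.
Huffman merges: 49/1000+7/100→119/1000; 19/200+119/1000→107/500; 107/500+28/125→219/500; 11/40+287/1000→281/500; 219/500+281/500→1. L = 2333/1000 ≈ 2.3330.
L − H = 2.3330 − 2.3169 = 0.016 bits.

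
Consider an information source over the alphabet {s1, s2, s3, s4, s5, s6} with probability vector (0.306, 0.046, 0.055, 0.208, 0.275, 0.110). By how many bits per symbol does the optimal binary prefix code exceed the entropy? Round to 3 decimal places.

Entropy H = −Σ p log₂ p ≈ 2.2909 bits.
Huffman merges: 23/500+11/200→101/1000; 101/1000+11/100→211/1000; 26/125+211/1000→419/1000; 11/40+153/500→581/1000; 419/1000+581/1000→1. L = 289/125 ≈ 2.3120.
L − H = 2.3120 − 2.2909 = 0.021 bits.

0.021 bits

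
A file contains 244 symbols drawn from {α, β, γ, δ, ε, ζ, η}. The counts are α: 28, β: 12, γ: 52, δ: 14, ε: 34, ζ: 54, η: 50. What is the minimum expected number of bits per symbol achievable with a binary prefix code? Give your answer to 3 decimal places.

2.672 bits/symbol

Probabilities are the counts divided by 244.
Repeatedly combine the two least-probable nodes; the expected code length is the sum of the merged weights.
merge 3/61 + 7/122 → 13/122
merge 13/122 + 7/61 → 27/122
merge 17/122 + 25/122 → 21/61
merge 13/61 + 27/122 → 53/122
merge 27/122 + 21/61 → 69/122
merge 53/122 + 69/122 → 1
L = 13/122 + 27/122 + 21/61 + 53/122 + 69/122 + 1 = 163/61 ≈ 2.672 bits/symbol.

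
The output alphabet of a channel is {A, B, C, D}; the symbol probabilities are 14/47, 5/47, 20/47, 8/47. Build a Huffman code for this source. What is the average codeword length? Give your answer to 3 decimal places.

Repeatedly combine the two least-probable nodes; the expected code length is the sum of the merged weights.
merge 5/47 + 8/47 → 13/47
merge 13/47 + 14/47 → 27/47
merge 20/47 + 27/47 → 1
L = 13/47 + 27/47 + 1 = 87/47 ≈ 1.851 bits/symbol.

1.851 bits/symbol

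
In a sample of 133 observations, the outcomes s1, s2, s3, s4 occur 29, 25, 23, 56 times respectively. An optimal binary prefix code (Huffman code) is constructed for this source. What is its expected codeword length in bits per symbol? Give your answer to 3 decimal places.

1.940 bits/symbol

Probabilities are the counts divided by 133.
Repeatedly combine the two least-probable nodes; the expected code length is the sum of the merged weights.
merge 23/133 + 25/133 → 48/133
merge 29/133 + 48/133 → 11/19
merge 8/19 + 11/19 → 1
L = 48/133 + 11/19 + 1 = 258/133 ≈ 1.940 bits/symbol.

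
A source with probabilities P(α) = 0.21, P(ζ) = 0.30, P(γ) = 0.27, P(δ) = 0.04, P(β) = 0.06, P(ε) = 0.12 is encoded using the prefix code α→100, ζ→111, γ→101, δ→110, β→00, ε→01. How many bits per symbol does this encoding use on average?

L̄ = Σ pᵢ·ℓᵢ = 0.21·3 + 0.30·3 + 0.27·3 + 0.04·3 + 0.06·2 + 0.12·2 = 2.82 bits/symbol.

2.82 bits/symbol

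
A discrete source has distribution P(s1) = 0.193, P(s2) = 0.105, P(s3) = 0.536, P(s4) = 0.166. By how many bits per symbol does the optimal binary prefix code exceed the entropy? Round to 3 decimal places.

0.023 bits

Entropy H = −Σ p log₂ p ≈ 1.7118 bits.
Huffman merges: 21/200+83/500→271/1000; 193/1000+271/1000→58/125; 58/125+67/125→1. L = 347/200 ≈ 1.7350.
L − H = 1.7350 − 1.7118 = 0.023 bits.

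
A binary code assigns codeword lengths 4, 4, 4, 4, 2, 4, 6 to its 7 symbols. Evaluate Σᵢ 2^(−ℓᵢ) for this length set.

0.578125

With common denominator 2^6 = 64: Σ 2^(−ℓᵢ) = 4/64 + 4/64 + 4/64 + 4/64 + 16/64 + 4/64 + 1/64 = 37/64 = 0.578125.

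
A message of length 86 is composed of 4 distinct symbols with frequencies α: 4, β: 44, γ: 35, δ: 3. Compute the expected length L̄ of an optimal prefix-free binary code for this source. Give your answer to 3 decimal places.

Probabilities are the counts divided by 86.
Repeatedly combine the two least-probable nodes; the expected code length is the sum of the merged weights.
merge 3/86 + 2/43 → 7/86
merge 7/86 + 35/86 → 21/43
merge 21/43 + 22/43 → 1
L = 7/86 + 21/43 + 1 = 135/86 ≈ 1.570 bits/symbol.

1.570 bits/symbol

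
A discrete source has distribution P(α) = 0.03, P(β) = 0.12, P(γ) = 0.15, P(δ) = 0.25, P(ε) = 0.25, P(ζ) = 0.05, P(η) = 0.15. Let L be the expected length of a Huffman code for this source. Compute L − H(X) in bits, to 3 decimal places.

Entropy H = −Σ p log₂ p ≈ 2.5560 bits.
Huffman merges: 3/100+1/20→2/25; 2/25+3/25→1/5; 3/20+3/20→3/10; 1/5+1/4→9/20; 1/4+3/10→11/20; 9/20+11/20→1. L = 129/50 ≈ 2.5800.
L − H = 2.5800 − 2.5560 = 0.024 bits.

0.024 bits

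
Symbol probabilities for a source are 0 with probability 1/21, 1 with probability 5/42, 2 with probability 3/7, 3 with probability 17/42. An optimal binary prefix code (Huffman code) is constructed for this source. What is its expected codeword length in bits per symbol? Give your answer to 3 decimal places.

Repeatedly combine the two least-probable nodes; the expected code length is the sum of the merged weights.
merge 1/21 + 5/42 → 1/6
merge 1/6 + 17/42 → 4/7
merge 3/7 + 4/7 → 1
L = 1/6 + 4/7 + 1 = 73/42 ≈ 1.738 bits/symbol.

1.738 bits/symbol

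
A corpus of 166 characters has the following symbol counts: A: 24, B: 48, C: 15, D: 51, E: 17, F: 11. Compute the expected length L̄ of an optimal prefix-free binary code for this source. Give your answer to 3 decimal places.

2.404 bits/symbol

Probabilities are the counts divided by 166.
Repeatedly combine the two least-probable nodes; the expected code length is the sum of the merged weights.
merge 11/166 + 15/166 → 13/83
merge 17/166 + 12/83 → 41/166
merge 13/83 + 41/166 → 67/166
merge 24/83 + 51/166 → 99/166
merge 67/166 + 99/166 → 1
L = 13/83 + 41/166 + 67/166 + 99/166 + 1 = 399/166 ≈ 2.404 bits/symbol.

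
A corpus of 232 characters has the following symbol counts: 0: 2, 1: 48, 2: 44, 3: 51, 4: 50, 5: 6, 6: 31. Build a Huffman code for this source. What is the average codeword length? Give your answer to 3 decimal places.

Probabilities are the counts divided by 232.
Repeatedly combine the two least-probable nodes; the expected code length is the sum of the merged weights.
merge 1/116 + 3/116 → 1/29
merge 1/29 + 31/232 → 39/232
merge 39/232 + 11/58 → 83/232
merge 6/29 + 25/116 → 49/116
merge 51/232 + 83/232 → 67/116
merge 49/116 + 67/116 → 1
L = 1/29 + 39/232 + 83/232 + 49/116 + 67/116 + 1 = 297/116 ≈ 2.560 bits/symbol.

2.560 bits/symbol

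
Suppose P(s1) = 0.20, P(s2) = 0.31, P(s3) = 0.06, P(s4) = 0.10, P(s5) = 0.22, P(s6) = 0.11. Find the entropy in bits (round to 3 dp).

H = −Σ pᵢ log₂ pᵢ.
−0.20·log₂(0.20) = 0.4644
−0.31·log₂(0.31) = 0.5238
−0.06·log₂(0.06) = 0.2435
−0.10·log₂(0.10) = 0.3322
−0.22·log₂(0.22) = 0.4806
−0.11·log₂(0.11) = 0.3503
Sum ≈ 2.3948 → 2.395 bits.

2.395 bits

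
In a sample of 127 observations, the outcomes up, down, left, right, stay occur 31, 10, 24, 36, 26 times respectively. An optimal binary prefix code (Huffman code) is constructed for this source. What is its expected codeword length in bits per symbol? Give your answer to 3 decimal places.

2.268 bits/symbol

Probabilities are the counts divided by 127.
Repeatedly combine the two least-probable nodes; the expected code length is the sum of the merged weights.
merge 10/127 + 24/127 → 34/127
merge 26/127 + 31/127 → 57/127
merge 34/127 + 36/127 → 70/127
merge 57/127 + 70/127 → 1
L = 34/127 + 57/127 + 70/127 + 1 = 288/127 ≈ 2.268 bits/symbol.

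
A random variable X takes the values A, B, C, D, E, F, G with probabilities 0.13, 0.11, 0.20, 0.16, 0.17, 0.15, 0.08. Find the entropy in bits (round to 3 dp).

H = −Σ pᵢ log₂ pᵢ.
−0.13·log₂(0.13) = 0.3826
−0.11·log₂(0.11) = 0.3503
−0.20·log₂(0.20) = 0.4644
−0.16·log₂(0.16) = 0.4230
−0.17·log₂(0.17) = 0.4346
−0.15·log₂(0.15) = 0.4105
−0.08·log₂(0.08) = 0.2915
Sum ≈ 2.7570 → 2.757 bits.

2.757 bits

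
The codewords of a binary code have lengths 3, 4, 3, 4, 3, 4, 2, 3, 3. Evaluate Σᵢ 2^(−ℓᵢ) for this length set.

1.0625

With common denominator 2^4 = 16: Σ 2^(−ℓᵢ) = 2/16 + 1/16 + 2/16 + 1/16 + 2/16 + 1/16 + 4/16 + 2/16 + 2/16 = 17/16 = 1.0625.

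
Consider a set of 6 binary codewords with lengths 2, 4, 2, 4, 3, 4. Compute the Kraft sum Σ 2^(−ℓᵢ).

With common denominator 2^4 = 16: Σ 2^(−ℓᵢ) = 4/16 + 1/16 + 4/16 + 1/16 + 2/16 + 1/16 = 13/16 = 0.8125.

0.8125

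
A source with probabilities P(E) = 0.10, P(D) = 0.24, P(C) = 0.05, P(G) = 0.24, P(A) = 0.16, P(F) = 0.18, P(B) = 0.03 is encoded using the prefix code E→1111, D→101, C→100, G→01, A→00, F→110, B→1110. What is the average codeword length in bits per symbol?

2.73 bits/symbol

L̄ = Σ pᵢ·ℓᵢ = 0.10·4 + 0.24·3 + 0.05·3 + 0.24·2 + 0.16·2 + 0.18·3 + 0.03·4 = 2.73 bits/symbol.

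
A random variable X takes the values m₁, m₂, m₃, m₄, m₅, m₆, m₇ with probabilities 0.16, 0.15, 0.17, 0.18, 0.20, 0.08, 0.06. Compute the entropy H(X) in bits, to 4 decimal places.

H = −Σ pᵢ log₂ pᵢ.
−0.16·log₂(0.16) = 0.4230
−0.15·log₂(0.15) = 0.4105
−0.17·log₂(0.17) = 0.4346
−0.18·log₂(0.18) = 0.4453
−0.20·log₂(0.20) = 0.4644
−0.08·log₂(0.08) = 0.2915
−0.06·log₂(0.06) = 0.2435
Sum ≈ 2.7129 → 2.7129 bits.

2.7129 bits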